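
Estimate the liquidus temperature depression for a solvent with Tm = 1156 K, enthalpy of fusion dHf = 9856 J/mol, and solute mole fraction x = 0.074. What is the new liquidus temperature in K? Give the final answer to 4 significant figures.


dT = R*Tm^2*x / dHf
dT = 8.314 * 1156^2 * 0.074 / 9856
dT = 83.4174 K
T_new = 1156 - 83.4174 = 1073 K


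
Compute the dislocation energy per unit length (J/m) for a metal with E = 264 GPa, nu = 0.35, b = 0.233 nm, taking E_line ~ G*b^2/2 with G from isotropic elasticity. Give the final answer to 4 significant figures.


Step 1: G = E / (2*(1+nu))
G = 264 / (2*(1+0.35)) = 97.7778 GPa = 9.77778e+10 Pa
Step 2: E_line = G*b^2/2
b = 0.233 nm = 2.33e-10 m
E_line = 0.5 * 9.77778e+10 * (2.33e-10)^2 = 2.654e-09 J/m


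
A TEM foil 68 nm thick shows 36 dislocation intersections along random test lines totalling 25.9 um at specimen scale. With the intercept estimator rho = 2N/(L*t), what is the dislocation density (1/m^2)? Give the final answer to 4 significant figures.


rho = 2N / (L * t)
L = 25.9 um = 2.59e-05 m, t = 68 nm = 6.8e-08 m
rho = 2 * 36 / (2.59e-05 * 6.8e-08)
rho = 4.088e+13 1/m^2


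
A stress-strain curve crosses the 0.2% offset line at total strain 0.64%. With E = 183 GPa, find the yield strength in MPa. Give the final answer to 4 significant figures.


Offset strain = 0.002
Elastic strain at yield = total_strain - offset = 6.4e-03 - 0.002 = 4.4e-03
sigma_y = E * elastic_strain = 183000 * 4.4e-03
sigma_y = 805.2 MPa


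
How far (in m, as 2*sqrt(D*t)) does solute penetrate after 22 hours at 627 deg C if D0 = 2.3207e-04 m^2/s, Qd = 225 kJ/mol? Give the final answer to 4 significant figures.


Step 1: D = D0 * exp(-Qd/(R*T))
T = 900.15 K
D = 2.3207e-04 * exp(-225e3 / (8.314 * 900.15)) = 2.03546e-17 m^2/s
Step 2: L = 2*sqrt(D*t)
t = 22 h = 79200 s
L = 2*sqrt(2.03546e-17 * 79200) = 2.539e-06 m


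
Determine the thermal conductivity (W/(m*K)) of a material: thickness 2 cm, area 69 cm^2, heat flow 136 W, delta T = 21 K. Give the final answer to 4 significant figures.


k = Q*L / (A*dT)
L = 0.02 m, A = 6.9e-03 m^2
k = 136 * 0.02 / (6.9e-03 * 21)
k = 18.77 W/(m*K)


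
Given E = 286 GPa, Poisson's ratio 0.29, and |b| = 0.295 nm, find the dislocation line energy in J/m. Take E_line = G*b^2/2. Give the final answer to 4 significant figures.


Step 1: G = E / (2*(1+nu))
G = 286 / (2*(1+0.29)) = 110.853 GPa = 1.10853e+11 Pa
Step 2: E_line = G*b^2/2
b = 0.295 nm = 2.95e-10 m
E_line = 0.5 * 1.10853e+11 * (2.95e-10)^2 = 4.823e-09 J/m


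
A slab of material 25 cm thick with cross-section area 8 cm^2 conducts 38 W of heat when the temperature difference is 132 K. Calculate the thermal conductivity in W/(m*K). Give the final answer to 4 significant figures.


k = Q*L / (A*dT)
L = 0.25 m, A = 8e-04 m^2
k = 38 * 0.25 / (8e-04 * 132)
k = 89.96 W/(m*K)


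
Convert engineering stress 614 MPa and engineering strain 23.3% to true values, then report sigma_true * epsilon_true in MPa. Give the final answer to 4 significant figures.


sigma_true = sigma_eng * (1 + epsilon_eng)
sigma_true = 614 * (1 + 0.233) = 757.062 MPa
epsilon_true = ln(1 + epsilon_eng)
epsilon_true = ln(1 + 0.233) = 0.20945
sigma_true * epsilon_true = 757.062 * 0.20945 = 158.6 MPa


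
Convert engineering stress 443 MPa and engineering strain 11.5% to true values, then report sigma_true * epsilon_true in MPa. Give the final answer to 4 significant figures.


sigma_true = sigma_eng * (1 + epsilon_eng)
sigma_true = 443 * (1 + 0.115) = 493.945 MPa
epsilon_true = ln(1 + epsilon_eng)
epsilon_true = ln(1 + 0.115) = 0.108854
sigma_true * epsilon_true = 493.945 * 0.108854 = 53.77 MPa


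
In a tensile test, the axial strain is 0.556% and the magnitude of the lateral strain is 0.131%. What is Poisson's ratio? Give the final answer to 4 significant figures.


nu = -epsilon_lat / epsilon_axial
Lateral strain is contraction (negative), so using magnitudes:
nu = 0.131 / 0.556
nu = 0.2356


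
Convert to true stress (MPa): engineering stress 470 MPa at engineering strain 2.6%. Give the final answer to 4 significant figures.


sigma_true = sigma_eng * (1 + epsilon_eng)
sigma_true = 470 * (1 + 0.026)
sigma_true = 482.2 MPa


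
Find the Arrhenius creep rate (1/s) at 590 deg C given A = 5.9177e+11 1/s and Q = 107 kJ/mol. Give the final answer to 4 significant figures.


rate = A * exp(-Q / (R*T))
T = 590 + 273.15 = 863.15 K
rate = 5.9177e+11 * exp(-107e3 / (8.314 * 863.15))
rate = 198000 1/s


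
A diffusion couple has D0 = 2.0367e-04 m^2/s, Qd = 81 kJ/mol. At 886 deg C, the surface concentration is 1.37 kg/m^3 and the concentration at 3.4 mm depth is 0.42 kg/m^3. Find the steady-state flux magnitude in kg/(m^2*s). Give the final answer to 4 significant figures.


Step 1: D = D0 * exp(-Qd/(R*T))
T = 886 + 273.15 = 1159.15 K
D = 2.0367e-04 * exp(-81e3 / (8.314 * 1159.15)) = 4.55724e-08 m^2/s
Step 2: J = D * (C1 - C2) / dx
J = 4.55724e-08 * (1.37 - 0.42) / 3.4e-03
J = 1.273e-05 kg/(m^2*s)


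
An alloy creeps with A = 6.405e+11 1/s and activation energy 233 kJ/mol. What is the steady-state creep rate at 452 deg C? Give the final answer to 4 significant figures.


rate = A * exp(-Q / (R*T))
T = 452 + 273.15 = 725.15 K
rate = 6.405e+11 * exp(-233e3 / (8.314 * 725.15))
rate = 1.053e-05 1/s


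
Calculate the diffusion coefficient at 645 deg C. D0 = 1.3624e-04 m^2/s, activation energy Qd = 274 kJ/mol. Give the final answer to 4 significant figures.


D = D0 * exp(-Qd / (R*T))
T = 918.15 K
D = 1.3624e-04 * exp(-274e3 / (8.314 * 918.15))
D = 3.512e-20 m^2/s


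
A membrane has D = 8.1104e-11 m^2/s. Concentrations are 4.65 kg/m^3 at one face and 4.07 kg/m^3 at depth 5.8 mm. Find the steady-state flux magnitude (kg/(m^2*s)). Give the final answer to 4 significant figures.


J = -D * (dC/dx) = D * (C1 - C2) / dx
J = 8.1104e-11 * (4.65 - 4.07) / 5.8e-03
J = 8.11e-09 kg/(m^2*s)


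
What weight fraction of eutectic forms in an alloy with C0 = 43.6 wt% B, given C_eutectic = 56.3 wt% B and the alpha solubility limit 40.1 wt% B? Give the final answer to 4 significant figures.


f_primary = (C_e - C0) / (C_e - C_alpha_max)
f_primary = (56.3 - 43.6) / (56.3 - 40.1)
f_primary = 0.783951
f_eutectic = 1 - 0.783951 = 0.216


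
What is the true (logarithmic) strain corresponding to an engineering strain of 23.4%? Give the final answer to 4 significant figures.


epsilon_true = ln(1 + epsilon_eng)
epsilon_true = ln(1 + 0.234)
epsilon_true = 0.2103


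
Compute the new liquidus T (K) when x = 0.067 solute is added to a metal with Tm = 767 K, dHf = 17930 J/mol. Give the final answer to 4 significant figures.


dT = R*Tm^2*x / dHf
dT = 8.314 * 767^2 * 0.067 / 17930
dT = 18.2766 K
T_new = 767 - 18.2766 = 748.7 K


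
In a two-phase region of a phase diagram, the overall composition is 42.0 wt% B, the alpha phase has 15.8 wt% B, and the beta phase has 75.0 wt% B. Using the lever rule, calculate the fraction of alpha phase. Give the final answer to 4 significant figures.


f_alpha = (C_beta - C0) / (C_beta - C_alpha)
f_alpha = (75.0 - 42.0) / (75.0 - 15.8)
f_alpha = 0.5574


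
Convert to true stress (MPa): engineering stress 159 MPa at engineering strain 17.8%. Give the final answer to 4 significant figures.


sigma_true = sigma_eng * (1 + epsilon_eng)
sigma_true = 159 * (1 + 0.178)
sigma_true = 187.3 MPa


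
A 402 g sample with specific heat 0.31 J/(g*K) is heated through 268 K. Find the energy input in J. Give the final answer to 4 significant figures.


Q = m * cp * dT
Q = 402 * 0.31 * 268
Q = 33400 J


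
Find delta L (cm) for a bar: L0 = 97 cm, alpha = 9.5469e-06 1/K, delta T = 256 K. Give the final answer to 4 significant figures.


dL = L0 * alpha * dT
dL = 97 * 9.5469e-06 * 256
dL = 0.2371 cm


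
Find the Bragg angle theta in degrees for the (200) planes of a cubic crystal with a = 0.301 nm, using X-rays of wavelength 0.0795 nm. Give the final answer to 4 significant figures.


d = a / sqrt(h^2+k^2+l^2)
d = 0.301 / sqrt(4) = 0.1505 nm
lambda = 2*d*sin(theta)  =>  sin(theta) = lambda / (2*d)
sin(theta) = 0.0795 / (2 * 0.1505) = 0.26412
theta = 15.31 deg


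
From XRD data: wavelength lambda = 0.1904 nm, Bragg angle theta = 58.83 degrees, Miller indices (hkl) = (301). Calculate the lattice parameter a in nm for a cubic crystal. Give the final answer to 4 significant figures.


d = lambda / (2*sin(theta))
d = 0.1904 / (2*sin(58.83 deg))
d = 0.111262 nm
a = d * sqrt(h^2+k^2+l^2) = 0.111262 * sqrt(10)
a = 0.3518 nm


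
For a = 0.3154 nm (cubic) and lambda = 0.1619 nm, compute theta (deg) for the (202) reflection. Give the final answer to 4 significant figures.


d = a / sqrt(h^2+k^2+l^2)
d = 0.3154 / sqrt(8) = 0.111511 nm
lambda = 2*d*sin(theta)  =>  sin(theta) = lambda / (2*d)
sin(theta) = 0.1619 / (2 * 0.111511) = 0.725939
theta = 46.55 deg


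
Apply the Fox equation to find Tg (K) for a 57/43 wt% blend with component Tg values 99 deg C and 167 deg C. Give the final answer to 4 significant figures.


1/Tg = w1/Tg1 + w2/Tg2 (in Kelvin)
Tg1 = 372.15 K, Tg2 = 440.15 K
1/Tg = 0.57/372.15 + 0.43/440.15
Tg = 398.6 K


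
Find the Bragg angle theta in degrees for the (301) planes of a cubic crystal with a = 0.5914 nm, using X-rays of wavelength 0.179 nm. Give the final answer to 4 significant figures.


d = a / sqrt(h^2+k^2+l^2)
d = 0.5914 / sqrt(10) = 0.187017 nm
lambda = 2*d*sin(theta)  =>  sin(theta) = lambda / (2*d)
sin(theta) = 0.179 / (2 * 0.187017) = 0.478566
theta = 28.59 deg


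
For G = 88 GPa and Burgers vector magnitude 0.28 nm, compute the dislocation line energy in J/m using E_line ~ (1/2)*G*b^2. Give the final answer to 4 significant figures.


E = G*b^2/2
b = 0.28 nm = 2.8e-10 m
G = 88 GPa = 8.8e+10 Pa
E = 0.5 * 8.8e+10 * (2.8e-10)^2
E = 3.45e-09 J/m


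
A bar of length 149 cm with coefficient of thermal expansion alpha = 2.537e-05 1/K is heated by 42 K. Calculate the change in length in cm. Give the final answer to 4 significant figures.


dL = L0 * alpha * dT
dL = 149 * 2.537e-05 * 42
dL = 0.1588 cm


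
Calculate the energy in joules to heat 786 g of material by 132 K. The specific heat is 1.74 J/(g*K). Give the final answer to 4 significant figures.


Q = m * cp * dT
Q = 786 * 1.74 * 132
Q = 180500 J


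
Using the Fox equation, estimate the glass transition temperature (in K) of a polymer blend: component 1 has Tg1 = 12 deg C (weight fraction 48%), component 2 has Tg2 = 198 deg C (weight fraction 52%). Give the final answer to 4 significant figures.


1/Tg = w1/Tg1 + w2/Tg2 (in Kelvin)
Tg1 = 285.15 K, Tg2 = 471.15 K
1/Tg = 0.48/285.15 + 0.52/471.15
Tg = 358.8 K


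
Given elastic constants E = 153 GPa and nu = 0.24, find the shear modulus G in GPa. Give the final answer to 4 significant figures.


G = E / (2*(1+nu))
G = 153 / (2*(1+0.24))
G = 61.69 GPa


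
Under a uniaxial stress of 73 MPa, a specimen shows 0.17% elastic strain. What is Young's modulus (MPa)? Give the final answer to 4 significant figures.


E = sigma / epsilon
epsilon = 0.17% = 1.7e-03
E = 73 / 1.7e-03
E = 42940 MPa


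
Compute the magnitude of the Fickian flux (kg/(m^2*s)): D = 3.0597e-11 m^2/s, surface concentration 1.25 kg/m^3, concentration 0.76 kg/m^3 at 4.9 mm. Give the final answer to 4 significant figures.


J = -D * (dC/dx) = D * (C1 - C2) / dx
J = 3.0597e-11 * (1.25 - 0.76) / 4.9e-03
J = 3.06e-09 kg/(m^2*s)


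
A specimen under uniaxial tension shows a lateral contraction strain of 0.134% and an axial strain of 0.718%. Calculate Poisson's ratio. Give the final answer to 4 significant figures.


nu = -epsilon_lat / epsilon_axial
Lateral strain is contraction (negative), so using magnitudes:
nu = 0.134 / 0.718
nu = 0.1866


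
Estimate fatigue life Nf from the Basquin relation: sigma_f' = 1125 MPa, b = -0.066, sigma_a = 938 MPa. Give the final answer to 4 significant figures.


sigma_a = sigma_f' * (2*Nf)^b
2*Nf = (sigma_a / sigma_f')^(1/b)
2*Nf = (938 / 1125)^(1/-0.066)
2*Nf = 15.7111
Nf = 7.856 cycles


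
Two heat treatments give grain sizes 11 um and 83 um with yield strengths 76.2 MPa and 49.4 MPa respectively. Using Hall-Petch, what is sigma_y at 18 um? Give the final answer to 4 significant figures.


sigma_y = sigma0 + k / sqrt(d)
1/sqrt(d1) = 1/sqrt(1.1e-05) = 301.511;  1/sqrt(d2) = 109.764
k = (sigma1 - sigma2) / (1/sqrt(d1) - 1/sqrt(d2)) = (76.2 - 49.4) / (301.511 - 109.764) = 0.139767 MPa*m^0.5
sigma0 = sigma1 - k/sqrt(d1) = 76.2 - 0.139767*301.511 = 34.0585 MPa
sigma_y(d3) = 34.0585 + 0.139767 / sqrt(1.8e-05) = 67 MPa


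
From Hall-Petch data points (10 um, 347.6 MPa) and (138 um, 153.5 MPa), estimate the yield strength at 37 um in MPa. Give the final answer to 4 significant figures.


sigma_y = sigma0 + k / sqrt(d)
1/sqrt(d1) = 1/sqrt(1e-05) = 316.228;  1/sqrt(d2) = 85.1257
k = (sigma1 - sigma2) / (1/sqrt(d1) - 1/sqrt(d2)) = (347.6 - 153.5) / (316.228 - 85.1257) = 0.839888 MPa*m^0.5
sigma0 = sigma1 - k/sqrt(d1) = 347.6 - 0.839888*316.228 = 82.0039 MPa
sigma_y(d3) = 82.0039 + 0.839888 / sqrt(3.7e-05) = 220.1 MPa


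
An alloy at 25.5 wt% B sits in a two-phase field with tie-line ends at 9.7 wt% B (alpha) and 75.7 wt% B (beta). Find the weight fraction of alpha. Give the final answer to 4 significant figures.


f_alpha = (C_beta - C0) / (C_beta - C_alpha)
f_alpha = (75.7 - 25.5) / (75.7 - 9.7)
f_alpha = 0.7606


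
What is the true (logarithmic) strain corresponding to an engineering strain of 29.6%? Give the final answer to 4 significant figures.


epsilon_true = ln(1 + epsilon_eng)
epsilon_true = ln(1 + 0.296)
epsilon_true = 0.2593


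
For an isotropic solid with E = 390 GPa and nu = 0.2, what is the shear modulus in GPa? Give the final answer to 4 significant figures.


G = E / (2*(1+nu))
G = 390 / (2*(1+0.2))
G = 162.5 GPa


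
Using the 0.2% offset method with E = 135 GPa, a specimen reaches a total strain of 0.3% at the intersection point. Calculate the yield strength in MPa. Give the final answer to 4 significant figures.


Offset strain = 0.002
Elastic strain at yield = total_strain - offset = 3e-03 - 0.002 = 1e-03
sigma_y = E * elastic_strain = 135000 * 1e-03
sigma_y = 135 MPa


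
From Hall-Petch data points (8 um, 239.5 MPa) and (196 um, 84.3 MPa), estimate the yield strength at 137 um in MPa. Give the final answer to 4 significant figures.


sigma_y = sigma0 + k / sqrt(d)
1/sqrt(d1) = 1/sqrt(8e-06) = 353.553;  1/sqrt(d2) = 71.4286
k = (sigma1 - sigma2) / (1/sqrt(d1) - 1/sqrt(d2)) = (239.5 - 84.3) / (353.553 - 71.4286) = 0.550111 MPa*m^0.5
sigma0 = sigma1 - k/sqrt(d1) = 239.5 - 0.550111*353.553 = 45.0063 MPa
sigma_y(d3) = 45.0063 + 0.550111 / sqrt(1.37e-04) = 92.01 MPa


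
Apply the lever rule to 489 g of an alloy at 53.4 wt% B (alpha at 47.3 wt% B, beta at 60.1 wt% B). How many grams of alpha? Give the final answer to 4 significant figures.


f_alpha = (C_beta - C0) / (C_beta - C_alpha)
f_alpha = (60.1 - 53.4) / (60.1 - 47.3) = 0.523438
m_alpha = f_alpha * m_total = 0.523438 * 489 = 256 g


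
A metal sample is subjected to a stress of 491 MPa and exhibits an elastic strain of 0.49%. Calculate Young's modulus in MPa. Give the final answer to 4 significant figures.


E = sigma / epsilon
epsilon = 0.49% = 4.9e-03
E = 491 / 4.9e-03
E = 100200 MPa


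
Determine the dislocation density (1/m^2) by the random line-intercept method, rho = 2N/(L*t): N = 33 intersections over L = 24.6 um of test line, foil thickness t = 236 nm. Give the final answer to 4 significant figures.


rho = 2N / (L * t)
L = 24.6 um = 2.46e-05 m, t = 236 nm = 2.36e-07 m
rho = 2 * 33 / (2.46e-05 * 2.36e-07)
rho = 1.137e+13 1/m^2


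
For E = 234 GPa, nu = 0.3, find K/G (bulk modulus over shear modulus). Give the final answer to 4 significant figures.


G = E / (2*(1+nu))
G = 234 / (2*(1+0.3)) = 90 GPa
K = E / (3*(1-2*nu))
K = 234 / (3*(1-2*0.3)) = 195 GPa
K/G = 195 / 90 = 2.167


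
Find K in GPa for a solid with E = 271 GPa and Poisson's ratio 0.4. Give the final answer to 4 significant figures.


K = E / (3*(1-2*nu))
K = 271 / (3*(1-2*0.4))
K = 451.7 GPa


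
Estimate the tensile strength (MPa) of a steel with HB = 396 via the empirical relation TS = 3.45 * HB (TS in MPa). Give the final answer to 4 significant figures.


TS (MPa) = 3.45 * HB
TS = 3.45 * 396
TS = 1366 MPa


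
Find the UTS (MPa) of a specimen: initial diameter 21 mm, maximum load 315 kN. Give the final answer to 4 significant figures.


A0 = pi*(d/2)^2 = pi*(21/2)^2 = 346.361 mm^2
UTS = F_max / A0 = 315*1000 / 346.361
UTS = 909.5 MPa


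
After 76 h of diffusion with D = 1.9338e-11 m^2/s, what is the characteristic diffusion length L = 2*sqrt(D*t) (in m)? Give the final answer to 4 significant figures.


t = 76 hr = 273600 s
Diffusion length = 2*sqrt(D*t)
= 2*sqrt(1.9338e-11 * 273600)
= 4.6e-03 m


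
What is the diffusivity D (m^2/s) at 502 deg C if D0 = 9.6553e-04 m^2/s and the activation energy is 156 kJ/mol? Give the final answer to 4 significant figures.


D = D0 * exp(-Qd / (R*T))
T = 775.15 K
D = 9.6553e-04 * exp(-156e3 / (8.314 * 775.15))
D = 2.965e-14 m^2/s


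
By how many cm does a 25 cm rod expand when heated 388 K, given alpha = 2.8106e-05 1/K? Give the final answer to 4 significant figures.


dL = L0 * alpha * dT
dL = 25 * 2.8106e-05 * 388
dL = 0.2726 cm


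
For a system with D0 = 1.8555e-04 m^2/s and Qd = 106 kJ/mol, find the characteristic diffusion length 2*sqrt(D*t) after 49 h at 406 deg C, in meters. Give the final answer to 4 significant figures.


Step 1: D = D0 * exp(-Qd/(R*T))
T = 679.15 K
D = 1.8555e-04 * exp(-106e3 / (8.314 * 679.15)) = 1.30472e-12 m^2/s
Step 2: L = 2*sqrt(D*t)
t = 49 h = 176400 s
L = 2*sqrt(1.30472e-12 * 176400) = 9.595e-04 m


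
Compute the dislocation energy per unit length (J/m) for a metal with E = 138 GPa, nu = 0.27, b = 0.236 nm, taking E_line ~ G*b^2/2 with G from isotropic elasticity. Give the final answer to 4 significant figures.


Step 1: G = E / (2*(1+nu))
G = 138 / (2*(1+0.27)) = 54.3307 GPa = 5.43307e+10 Pa
Step 2: E_line = G*b^2/2
b = 0.236 nm = 2.36e-10 m
E_line = 0.5 * 5.43307e+10 * (2.36e-10)^2 = 1.513e-09 J/m


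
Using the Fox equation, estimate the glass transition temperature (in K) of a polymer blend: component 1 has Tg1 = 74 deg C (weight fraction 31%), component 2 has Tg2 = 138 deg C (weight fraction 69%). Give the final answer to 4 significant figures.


1/Tg = w1/Tg1 + w2/Tg2 (in Kelvin)
Tg1 = 347.15 K, Tg2 = 411.15 K
1/Tg = 0.31/347.15 + 0.69/411.15
Tg = 388.9 K


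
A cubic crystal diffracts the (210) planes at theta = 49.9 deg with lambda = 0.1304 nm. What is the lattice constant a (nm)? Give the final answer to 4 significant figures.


d = lambda / (2*sin(theta))
d = 0.1304 / (2*sin(49.9 deg))
d = 0.0852375 nm
a = d * sqrt(h^2+k^2+l^2) = 0.0852375 * sqrt(5)
a = 0.1906 nm


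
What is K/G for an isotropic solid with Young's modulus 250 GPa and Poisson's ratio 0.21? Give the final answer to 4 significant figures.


G = E / (2*(1+nu))
G = 250 / (2*(1+0.21)) = 103.306 GPa
K = E / (3*(1-2*nu))
K = 250 / (3*(1-2*0.21)) = 143.678 GPa
K/G = 143.678 / 103.306 = 1.391


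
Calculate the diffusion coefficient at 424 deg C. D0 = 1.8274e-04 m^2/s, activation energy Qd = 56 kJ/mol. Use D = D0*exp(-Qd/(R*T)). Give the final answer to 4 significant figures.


D = D0 * exp(-Qd / (R*T))
T = 697.15 K
D = 1.8274e-04 * exp(-56e3 / (8.314 * 697.15))
D = 1.164e-08 m^2/s


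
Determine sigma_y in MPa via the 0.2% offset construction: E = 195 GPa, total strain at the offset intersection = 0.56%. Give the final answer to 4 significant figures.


Offset strain = 0.002
Elastic strain at yield = total_strain - offset = 5.6e-03 - 0.002 = 3.6e-03
sigma_y = E * elastic_strain = 195000 * 3.6e-03
sigma_y = 702 MPa


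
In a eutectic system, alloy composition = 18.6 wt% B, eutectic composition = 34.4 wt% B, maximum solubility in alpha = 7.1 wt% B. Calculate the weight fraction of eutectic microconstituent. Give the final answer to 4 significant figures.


f_primary = (C_e - C0) / (C_e - C_alpha_max)
f_primary = (34.4 - 18.6) / (34.4 - 7.1)
f_primary = 0.578755
f_eutectic = 1 - 0.578755 = 0.4212


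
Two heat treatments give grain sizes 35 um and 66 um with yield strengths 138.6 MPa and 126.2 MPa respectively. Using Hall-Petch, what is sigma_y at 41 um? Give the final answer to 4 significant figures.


sigma_y = sigma0 + k / sqrt(d)
1/sqrt(d1) = 1/sqrt(3.5e-05) = 169.031;  1/sqrt(d2) = 123.091
k = (sigma1 - sigma2) / (1/sqrt(d1) - 1/sqrt(d2)) = (138.6 - 126.2) / (169.031 - 123.091) = 0.269921 MPa*m^0.5
sigma0 = sigma1 - k/sqrt(d1) = 138.6 - 0.269921*169.031 = 92.975 MPa
sigma_y(d3) = 92.975 + 0.269921 / sqrt(4.1e-05) = 135.1 MPa


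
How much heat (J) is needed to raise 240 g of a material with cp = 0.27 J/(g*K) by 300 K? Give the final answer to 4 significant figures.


Q = m * cp * dT
Q = 240 * 0.27 * 300
Q = 19440 J


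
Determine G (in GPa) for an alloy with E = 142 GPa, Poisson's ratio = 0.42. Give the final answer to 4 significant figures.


G = E / (2*(1+nu))
G = 142 / (2*(1+0.42))
G = 50 GPa


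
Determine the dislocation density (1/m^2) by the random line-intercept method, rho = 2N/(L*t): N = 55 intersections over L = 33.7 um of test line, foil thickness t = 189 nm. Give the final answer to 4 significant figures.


rho = 2N / (L * t)
L = 33.7 um = 3.37e-05 m, t = 189 nm = 1.89e-07 m
rho = 2 * 55 / (3.37e-05 * 1.89e-07)
rho = 1.727e+13 1/m^2


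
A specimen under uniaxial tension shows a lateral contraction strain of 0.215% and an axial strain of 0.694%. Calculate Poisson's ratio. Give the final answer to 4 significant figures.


nu = -epsilon_lat / epsilon_axial
Lateral strain is contraction (negative), so using magnitudes:
nu = 0.215 / 0.694
nu = 0.3098


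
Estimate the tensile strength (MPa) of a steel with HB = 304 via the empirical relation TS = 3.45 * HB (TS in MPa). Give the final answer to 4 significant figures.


TS (MPa) = 3.45 * HB
TS = 3.45 * 304
TS = 1049 MPa


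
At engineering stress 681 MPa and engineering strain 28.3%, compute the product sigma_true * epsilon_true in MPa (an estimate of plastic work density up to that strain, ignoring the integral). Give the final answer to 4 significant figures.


sigma_true = sigma_eng * (1 + epsilon_eng)
sigma_true = 681 * (1 + 0.283) = 873.723 MPa
epsilon_true = ln(1 + epsilon_eng)
epsilon_true = ln(1 + 0.283) = 0.249201
sigma_true * epsilon_true = 873.723 * 0.249201 = 217.7 MPa


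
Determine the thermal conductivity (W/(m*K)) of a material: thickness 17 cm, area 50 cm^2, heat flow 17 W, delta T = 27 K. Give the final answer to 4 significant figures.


k = Q*L / (A*dT)
L = 0.17 m, A = 5e-03 m^2
k = 17 * 0.17 / (5e-03 * 27)
k = 21.41 W/(m*K)


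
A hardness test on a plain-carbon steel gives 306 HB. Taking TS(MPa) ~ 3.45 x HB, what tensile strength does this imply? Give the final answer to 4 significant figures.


TS (MPa) = 3.45 * HB
TS = 3.45 * 306
TS = 1056 MPa


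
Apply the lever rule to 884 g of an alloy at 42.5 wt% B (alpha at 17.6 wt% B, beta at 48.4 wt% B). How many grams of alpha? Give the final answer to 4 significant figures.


f_alpha = (C_beta - C0) / (C_beta - C_alpha)
f_alpha = (48.4 - 42.5) / (48.4 - 17.6) = 0.191558
m_alpha = f_alpha * m_total = 0.191558 * 884 = 169.3 g


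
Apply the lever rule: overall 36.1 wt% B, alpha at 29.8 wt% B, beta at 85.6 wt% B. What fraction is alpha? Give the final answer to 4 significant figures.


f_alpha = (C_beta - C0) / (C_beta - C_alpha)
f_alpha = (85.6 - 36.1) / (85.6 - 29.8)
f_alpha = 0.8871


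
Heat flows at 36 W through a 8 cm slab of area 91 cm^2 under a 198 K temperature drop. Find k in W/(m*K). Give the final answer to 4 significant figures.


k = Q*L / (A*dT)
L = 0.08 m, A = 9.1e-03 m^2
k = 36 * 0.08 / (9.1e-03 * 198)
k = 1.598 W/(m*K)


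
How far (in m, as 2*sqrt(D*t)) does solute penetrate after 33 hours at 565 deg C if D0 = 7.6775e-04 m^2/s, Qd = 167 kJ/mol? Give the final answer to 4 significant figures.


Step 1: D = D0 * exp(-Qd/(R*T))
T = 838.15 K
D = 7.6775e-04 * exp(-167e3 / (8.314 * 838.15)) = 3.00039e-14 m^2/s
Step 2: L = 2*sqrt(D*t)
t = 33 h = 118800 s
L = 2*sqrt(3.00039e-14 * 118800) = 1.194e-04 m


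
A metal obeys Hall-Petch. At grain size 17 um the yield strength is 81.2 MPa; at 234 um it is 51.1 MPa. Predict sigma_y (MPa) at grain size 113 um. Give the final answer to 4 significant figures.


sigma_y = sigma0 + k / sqrt(d)
1/sqrt(d1) = 1/sqrt(1.7e-05) = 242.536;  1/sqrt(d2) = 65.372
k = (sigma1 - sigma2) / (1/sqrt(d1) - 1/sqrt(d2)) = (81.2 - 51.1) / (242.536 - 65.372) = 0.169899 MPa*m^0.5
sigma0 = sigma1 - k/sqrt(d1) = 81.2 - 0.169899*242.536 = 39.9933 MPa
sigma_y(d3) = 39.9933 + 0.169899 / sqrt(1.13e-04) = 55.98 MPa


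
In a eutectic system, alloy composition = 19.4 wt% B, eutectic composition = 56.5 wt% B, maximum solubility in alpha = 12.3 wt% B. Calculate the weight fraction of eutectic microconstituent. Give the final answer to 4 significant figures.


f_primary = (C_e - C0) / (C_e - C_alpha_max)
f_primary = (56.5 - 19.4) / (56.5 - 12.3)
f_primary = 0.839367
f_eutectic = 1 - 0.839367 = 0.1606


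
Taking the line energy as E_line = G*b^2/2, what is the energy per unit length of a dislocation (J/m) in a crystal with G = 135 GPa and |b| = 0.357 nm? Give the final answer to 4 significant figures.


E = G*b^2/2
b = 0.357 nm = 3.57e-10 m
G = 135 GPa = 1.35e+11 Pa
E = 0.5 * 1.35e+11 * (3.57e-10)^2
E = 8.603e-09 J/m


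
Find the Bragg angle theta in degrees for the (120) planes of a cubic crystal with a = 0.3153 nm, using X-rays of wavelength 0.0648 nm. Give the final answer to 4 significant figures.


d = a / sqrt(h^2+k^2+l^2)
d = 0.3153 / sqrt(5) = 0.141006 nm
lambda = 2*d*sin(theta)  =>  sin(theta) = lambda / (2*d)
sin(theta) = 0.0648 / (2 * 0.141006) = 0.229777
theta = 13.28 deg


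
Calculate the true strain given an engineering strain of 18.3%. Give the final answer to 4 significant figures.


epsilon_true = ln(1 + epsilon_eng)
epsilon_true = ln(1 + 0.183)
epsilon_true = 0.1681


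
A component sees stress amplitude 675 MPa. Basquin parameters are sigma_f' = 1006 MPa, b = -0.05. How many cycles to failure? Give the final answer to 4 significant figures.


sigma_a = sigma_f' * (2*Nf)^b
2*Nf = (sigma_a / sigma_f')^(1/b)
2*Nf = (675 / 1006)^(1/-0.05)
2*Nf = 2923.37
Nf = 1462 cycles


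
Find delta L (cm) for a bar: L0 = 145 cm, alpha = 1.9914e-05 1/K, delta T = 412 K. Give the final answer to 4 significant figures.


dL = L0 * alpha * dT
dL = 145 * 1.9914e-05 * 412
dL = 1.19 cm


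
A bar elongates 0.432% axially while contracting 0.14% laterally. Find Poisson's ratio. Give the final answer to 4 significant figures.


nu = -epsilon_lat / epsilon_axial
Lateral strain is contraction (negative), so using magnitudes:
nu = 0.14 / 0.432
nu = 0.3241


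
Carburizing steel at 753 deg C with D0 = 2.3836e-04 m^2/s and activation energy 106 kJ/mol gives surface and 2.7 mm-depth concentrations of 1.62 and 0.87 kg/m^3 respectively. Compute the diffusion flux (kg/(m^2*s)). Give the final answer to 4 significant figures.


Step 1: D = D0 * exp(-Qd/(R*T))
T = 753 + 273.15 = 1026.15 K
D = 2.3836e-04 * exp(-106e3 / (8.314 * 1026.15)) = 9.57781e-10 m^2/s
Step 2: J = D * (C1 - C2) / dx
J = 9.57781e-10 * (1.62 - 0.87) / 2.7e-03
J = 2.661e-07 kg/(m^2*s)


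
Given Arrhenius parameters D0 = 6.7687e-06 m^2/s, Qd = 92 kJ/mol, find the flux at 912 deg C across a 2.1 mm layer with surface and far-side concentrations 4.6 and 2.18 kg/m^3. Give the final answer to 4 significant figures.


Step 1: D = D0 * exp(-Qd/(R*T))
T = 912 + 273.15 = 1185.15 K
D = 6.7687e-06 * exp(-92e3 / (8.314 * 1185.15)) = 5.96382e-10 m^2/s
Step 2: J = D * (C1 - C2) / dx
J = 5.96382e-10 * (4.6 - 2.18) / 2.1e-03
J = 6.873e-07 kg/(m^2*s)


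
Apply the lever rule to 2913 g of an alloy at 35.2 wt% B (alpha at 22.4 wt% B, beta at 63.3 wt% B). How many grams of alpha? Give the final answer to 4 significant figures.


f_alpha = (C_beta - C0) / (C_beta - C_alpha)
f_alpha = (63.3 - 35.2) / (63.3 - 22.4) = 0.687042
m_alpha = f_alpha * m_total = 0.687042 * 2913 = 2001 g


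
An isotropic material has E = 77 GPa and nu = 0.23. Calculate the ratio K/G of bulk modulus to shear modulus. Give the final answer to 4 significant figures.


G = E / (2*(1+nu))
G = 77 / (2*(1+0.23)) = 31.3008 GPa
K = E / (3*(1-2*nu))
K = 77 / (3*(1-2*0.23)) = 47.5309 GPa
K/G = 47.5309 / 31.3008 = 1.519


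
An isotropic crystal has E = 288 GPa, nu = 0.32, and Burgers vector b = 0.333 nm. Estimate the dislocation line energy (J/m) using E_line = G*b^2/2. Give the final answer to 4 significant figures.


Step 1: G = E / (2*(1+nu))
G = 288 / (2*(1+0.32)) = 109.091 GPa = 1.09091e+11 Pa
Step 2: E_line = G*b^2/2
b = 0.333 nm = 3.33e-10 m
E_line = 0.5 * 1.09091e+11 * (3.33e-10)^2 = 6.048e-09 J/m


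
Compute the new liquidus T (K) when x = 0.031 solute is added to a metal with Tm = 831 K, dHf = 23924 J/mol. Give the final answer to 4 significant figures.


dT = R*Tm^2*x / dHf
dT = 8.314 * 831^2 * 0.031 / 23924
dT = 7.43944 K
T_new = 831 - 7.43944 = 823.6 K


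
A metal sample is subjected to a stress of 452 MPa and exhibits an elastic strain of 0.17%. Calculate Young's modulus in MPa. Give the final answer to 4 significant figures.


E = sigma / epsilon
epsilon = 0.17% = 1.7e-03
E = 452 / 1.7e-03
E = 265900 MPa


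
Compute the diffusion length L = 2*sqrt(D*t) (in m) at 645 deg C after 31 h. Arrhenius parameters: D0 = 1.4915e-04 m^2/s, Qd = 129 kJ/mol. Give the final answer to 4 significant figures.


Step 1: D = D0 * exp(-Qd/(R*T))
T = 918.15 K
D = 1.4915e-04 * exp(-129e3 / (8.314 * 918.15)) = 6.8296e-12 m^2/s
Step 2: L = 2*sqrt(D*t)
t = 31 h = 111600 s
L = 2*sqrt(6.8296e-12 * 111600) = 1.746e-03 m


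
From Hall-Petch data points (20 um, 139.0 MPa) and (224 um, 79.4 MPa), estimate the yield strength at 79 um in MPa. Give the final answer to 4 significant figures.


sigma_y = sigma0 + k / sqrt(d)
1/sqrt(d1) = 1/sqrt(2e-05) = 223.607;  1/sqrt(d2) = 66.8153
k = (sigma1 - sigma2) / (1/sqrt(d1) - 1/sqrt(d2)) = (139.0 - 79.4) / (223.607 - 66.8153) = 0.380123 MPa*m^0.5
sigma0 = sigma1 - k/sqrt(d1) = 139.0 - 0.380123*223.607 = 54.002 MPa
sigma_y(d3) = 54.002 + 0.380123 / sqrt(7.9e-05) = 96.77 MPa


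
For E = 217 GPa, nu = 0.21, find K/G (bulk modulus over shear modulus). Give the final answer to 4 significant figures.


G = E / (2*(1+nu))
G = 217 / (2*(1+0.21)) = 89.6694 GPa
K = E / (3*(1-2*nu))
K = 217 / (3*(1-2*0.21)) = 124.713 GPa
K/G = 124.713 / 89.6694 = 1.391


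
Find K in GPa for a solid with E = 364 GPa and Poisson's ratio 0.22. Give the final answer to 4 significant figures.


K = E / (3*(1-2*nu))
K = 364 / (3*(1-2*0.22))
K = 216.7 GPa


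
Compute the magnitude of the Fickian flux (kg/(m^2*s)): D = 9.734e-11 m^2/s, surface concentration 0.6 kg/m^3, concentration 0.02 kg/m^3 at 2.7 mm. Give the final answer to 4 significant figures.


J = -D * (dC/dx) = D * (C1 - C2) / dx
J = 9.734e-11 * (0.6 - 0.02) / 2.7e-03
J = 2.091e-08 kg/(m^2*s)


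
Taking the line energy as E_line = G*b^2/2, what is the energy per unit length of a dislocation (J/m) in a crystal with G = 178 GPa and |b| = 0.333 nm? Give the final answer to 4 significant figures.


E = G*b^2/2
b = 0.333 nm = 3.33e-10 m
G = 178 GPa = 1.78e+11 Pa
E = 0.5 * 1.78e+11 * (3.33e-10)^2
E = 9.869e-09 J/m


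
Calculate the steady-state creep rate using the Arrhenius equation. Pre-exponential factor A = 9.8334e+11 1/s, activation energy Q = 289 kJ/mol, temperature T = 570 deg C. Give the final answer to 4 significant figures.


rate = A * exp(-Q / (R*T))
T = 570 + 273.15 = 843.15 K
rate = 9.8334e+11 * exp(-289e3 / (8.314 * 843.15))
rate = 1.225e-06 1/s


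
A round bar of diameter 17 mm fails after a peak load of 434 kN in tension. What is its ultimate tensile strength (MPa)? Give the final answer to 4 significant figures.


A0 = pi*(d/2)^2 = pi*(17/2)^2 = 226.98 mm^2
UTS = F_max / A0 = 434*1000 / 226.98
UTS = 1912 MPa


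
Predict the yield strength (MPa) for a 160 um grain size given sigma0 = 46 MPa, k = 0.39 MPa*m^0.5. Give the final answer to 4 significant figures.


sigma_y = sigma0 + k / sqrt(d)
d = 160 um = 1.6e-04 m
sigma_y = 46 + 0.39 / sqrt(1.6e-04)
sigma_y = 76.83 MPa


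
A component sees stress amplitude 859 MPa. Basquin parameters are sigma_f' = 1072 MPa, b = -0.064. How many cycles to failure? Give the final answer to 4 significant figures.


sigma_a = sigma_f' * (2*Nf)^b
2*Nf = (sigma_a / sigma_f')^(1/b)
2*Nf = (859 / 1072)^(1/-0.064)
2*Nf = 31.853
Nf = 15.93 cycles


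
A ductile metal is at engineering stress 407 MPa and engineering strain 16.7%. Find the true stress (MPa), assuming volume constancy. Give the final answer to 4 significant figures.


sigma_true = sigma_eng * (1 + epsilon_eng)
sigma_true = 407 * (1 + 0.167)
sigma_true = 475 MPa


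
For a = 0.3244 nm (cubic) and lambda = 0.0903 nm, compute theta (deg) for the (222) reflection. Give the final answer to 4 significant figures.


d = a / sqrt(h^2+k^2+l^2)
d = 0.3244 / sqrt(12) = 0.0936462 nm
lambda = 2*d*sin(theta)  =>  sin(theta) = lambda / (2*d)
sin(theta) = 0.0903 / (2 * 0.0936462) = 0.482134
theta = 28.82 deg


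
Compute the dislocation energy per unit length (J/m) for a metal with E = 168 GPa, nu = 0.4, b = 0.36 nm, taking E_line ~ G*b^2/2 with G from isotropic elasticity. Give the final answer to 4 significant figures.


Step 1: G = E / (2*(1+nu))
G = 168 / (2*(1+0.4)) = 60 GPa = 6e+10 Pa
Step 2: E_line = G*b^2/2
b = 0.36 nm = 3.6e-10 m
E_line = 0.5 * 6e+10 * (3.6e-10)^2 = 3.888e-09 J/m


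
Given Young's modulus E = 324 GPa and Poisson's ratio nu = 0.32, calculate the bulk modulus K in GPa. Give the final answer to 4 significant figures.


K = E / (3*(1-2*nu))
K = 324 / (3*(1-2*0.32))
K = 300 GPa


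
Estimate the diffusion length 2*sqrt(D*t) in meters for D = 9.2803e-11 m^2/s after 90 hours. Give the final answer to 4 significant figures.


t = 90 hr = 324000 s
Diffusion length = 2*sqrt(D*t)
= 2*sqrt(9.2803e-11 * 324000)
= 0.01097 m


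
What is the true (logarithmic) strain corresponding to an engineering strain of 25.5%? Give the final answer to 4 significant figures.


epsilon_true = ln(1 + epsilon_eng)
epsilon_true = ln(1 + 0.255)
epsilon_true = 0.2271


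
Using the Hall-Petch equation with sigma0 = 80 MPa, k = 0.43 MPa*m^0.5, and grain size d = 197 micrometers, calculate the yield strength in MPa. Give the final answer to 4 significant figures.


sigma_y = sigma0 + k / sqrt(d)
d = 197 um = 1.97e-04 m
sigma_y = 80 + 0.43 / sqrt(1.97e-04)
sigma_y = 110.6 MPa


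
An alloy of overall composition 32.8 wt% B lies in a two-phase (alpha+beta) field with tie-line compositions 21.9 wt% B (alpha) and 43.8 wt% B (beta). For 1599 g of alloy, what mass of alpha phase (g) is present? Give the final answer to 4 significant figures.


f_alpha = (C_beta - C0) / (C_beta - C_alpha)
f_alpha = (43.8 - 32.8) / (43.8 - 21.9) = 0.502283
m_alpha = f_alpha * m_total = 0.502283 * 1599 = 803.2 g


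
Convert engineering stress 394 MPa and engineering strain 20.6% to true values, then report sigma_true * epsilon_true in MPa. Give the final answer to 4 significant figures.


sigma_true = sigma_eng * (1 + epsilon_eng)
sigma_true = 394 * (1 + 0.206) = 475.164 MPa
epsilon_true = ln(1 + epsilon_eng)
epsilon_true = ln(1 + 0.206) = 0.187309
sigma_true * epsilon_true = 475.164 * 0.187309 = 89 MPa


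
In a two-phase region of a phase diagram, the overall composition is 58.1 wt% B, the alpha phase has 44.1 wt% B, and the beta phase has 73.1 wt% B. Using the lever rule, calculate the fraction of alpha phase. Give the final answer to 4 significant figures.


f_alpha = (C_beta - C0) / (C_beta - C_alpha)
f_alpha = (73.1 - 58.1) / (73.1 - 44.1)
f_alpha = 0.5172


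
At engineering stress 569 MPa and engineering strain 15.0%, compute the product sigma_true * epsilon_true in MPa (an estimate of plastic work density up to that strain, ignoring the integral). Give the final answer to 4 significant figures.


sigma_true = sigma_eng * (1 + epsilon_eng)
sigma_true = 569 * (1 + 0.15) = 654.35 MPa
epsilon_true = ln(1 + epsilon_eng)
epsilon_true = ln(1 + 0.15) = 0.139762
sigma_true * epsilon_true = 654.35 * 0.139762 = 91.45 MPa


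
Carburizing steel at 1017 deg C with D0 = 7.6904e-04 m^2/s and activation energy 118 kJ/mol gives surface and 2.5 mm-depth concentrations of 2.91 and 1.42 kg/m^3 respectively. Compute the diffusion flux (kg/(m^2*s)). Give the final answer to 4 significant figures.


Step 1: D = D0 * exp(-Qd/(R*T))
T = 1017 + 273.15 = 1290.15 K
D = 7.6904e-04 * exp(-118e3 / (8.314 * 1290.15)) = 1.28316e-08 m^2/s
Step 2: J = D * (C1 - C2) / dx
J = 1.28316e-08 * (2.91 - 1.42) / 2.5e-03
J = 7.648e-06 kg/(m^2*s)


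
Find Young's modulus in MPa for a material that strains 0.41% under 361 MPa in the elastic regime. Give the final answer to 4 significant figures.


E = sigma / epsilon
epsilon = 0.41% = 4.1e-03
E = 361 / 4.1e-03
E = 88050 MPa


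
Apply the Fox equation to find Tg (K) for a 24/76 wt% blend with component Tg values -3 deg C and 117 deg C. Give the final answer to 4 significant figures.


1/Tg = w1/Tg1 + w2/Tg2 (in Kelvin)
Tg1 = 270.15 K, Tg2 = 390.15 K
1/Tg = 0.24/270.15 + 0.76/390.15
Tg = 352.6 K


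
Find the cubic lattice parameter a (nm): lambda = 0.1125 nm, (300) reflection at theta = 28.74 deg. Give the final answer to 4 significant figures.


d = lambda / (2*sin(theta))
d = 0.1125 / (2*sin(28.74 deg))
d = 0.116984 nm
a = d * sqrt(h^2+k^2+l^2) = 0.116984 * sqrt(9)
a = 0.351 nm


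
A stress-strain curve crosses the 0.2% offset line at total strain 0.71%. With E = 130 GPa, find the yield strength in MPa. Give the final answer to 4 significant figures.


Offset strain = 0.002
Elastic strain at yield = total_strain - offset = 7.1e-03 - 0.002 = 5.1e-03
sigma_y = E * elastic_strain = 130000 * 5.1e-03
sigma_y = 663 MPa


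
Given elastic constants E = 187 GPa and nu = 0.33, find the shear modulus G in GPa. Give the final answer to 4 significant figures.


G = E / (2*(1+nu))
G = 187 / (2*(1+0.33))
G = 70.3 GPa


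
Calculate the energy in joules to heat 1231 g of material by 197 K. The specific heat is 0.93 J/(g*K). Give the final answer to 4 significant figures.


Q = m * cp * dT
Q = 1231 * 0.93 * 197
Q = 225500 J


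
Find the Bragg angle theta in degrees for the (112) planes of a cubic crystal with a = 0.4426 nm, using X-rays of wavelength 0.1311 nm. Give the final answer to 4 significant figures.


d = a / sqrt(h^2+k^2+l^2)
d = 0.4426 / sqrt(6) = 0.180691 nm
lambda = 2*d*sin(theta)  =>  sin(theta) = lambda / (2*d)
sin(theta) = 0.1311 / (2 * 0.180691) = 0.362775
theta = 21.27 deg


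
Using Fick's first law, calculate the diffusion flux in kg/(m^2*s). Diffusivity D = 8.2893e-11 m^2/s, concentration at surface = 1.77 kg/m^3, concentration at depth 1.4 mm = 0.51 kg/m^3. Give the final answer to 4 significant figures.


J = -D * (dC/dx) = D * (C1 - C2) / dx
J = 8.2893e-11 * (1.77 - 0.51) / 1.4e-03
J = 7.46e-08 kg/(m^2*s)


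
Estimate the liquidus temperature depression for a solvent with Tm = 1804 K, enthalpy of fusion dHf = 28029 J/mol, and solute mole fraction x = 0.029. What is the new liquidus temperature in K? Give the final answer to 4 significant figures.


dT = R*Tm^2*x / dHf
dT = 8.314 * 1804^2 * 0.029 / 28029
dT = 27.9945 K
T_new = 1804 - 27.9945 = 1776 K


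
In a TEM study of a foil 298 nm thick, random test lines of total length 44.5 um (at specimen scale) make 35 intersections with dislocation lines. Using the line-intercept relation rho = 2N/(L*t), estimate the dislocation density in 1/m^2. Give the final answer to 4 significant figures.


rho = 2N / (L * t)
L = 44.5 um = 4.45e-05 m, t = 298 nm = 2.98e-07 m
rho = 2 * 35 / (4.45e-05 * 2.98e-07)
rho = 5.279e+12 1/m^2
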